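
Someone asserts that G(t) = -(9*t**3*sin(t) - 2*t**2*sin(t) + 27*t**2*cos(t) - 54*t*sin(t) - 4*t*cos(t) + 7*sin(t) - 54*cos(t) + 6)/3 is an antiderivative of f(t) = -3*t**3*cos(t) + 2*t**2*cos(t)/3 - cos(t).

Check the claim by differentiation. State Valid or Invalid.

d/dt[G] = -3*t**3*cos(t) + 2*t**2*cos(t)/3 - cos(t)
This equals f(t) exactly, so the claim holds.

Valid. The derivative of G reproduces f.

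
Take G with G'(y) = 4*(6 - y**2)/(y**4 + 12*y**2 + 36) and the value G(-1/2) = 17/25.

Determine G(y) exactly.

G(y) = 4*y/(y**2 + 6) + 1

G'(y) has the shape u'v + uv' for u = 4*y and v = 1/(y**2 + 6) — it is the derivative of the product u*v.
A general antiderivative is 4*y/(y**2 + 6) + C.
The condition gives C = 17/25 - (-8/25) = 1.
So G(y) = 4*y/(y**2 + 6) + 1.
Check: d/dy[4*y/(y**2 + 6) + 1] = (24 - 4*y**2)/(y**4 + 12*y**2 + 36), which equals G'(y).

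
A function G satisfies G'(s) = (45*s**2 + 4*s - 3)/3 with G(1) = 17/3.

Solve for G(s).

G(s) = (15*s**3 + 2*s**2 - 3*s + 3)/3

Whatever form G(s) takes, its d/ds must return the stated G'(s).
A general antiderivative is 5*s**3 + 2*s**2/3 - s - 1 + C.
The condition gives C = 17/3 - (11/3) = 2.
So G(s) = (15*s**3 + 2*s**2 - 3*s + 3)/3.
Check: d/ds[(15*s**3 + 2*s**2 - 3*s + 3)/3] = 15*s**2 + 4*s/3 - 1, which equals G'(s).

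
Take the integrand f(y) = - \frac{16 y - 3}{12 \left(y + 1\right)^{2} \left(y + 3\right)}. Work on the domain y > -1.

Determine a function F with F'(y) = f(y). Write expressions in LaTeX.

The denominator factors as 12 \left(y + 1\right)^{2} \left(y + 3\right); partial fractions split f into directly integrable pieces: \frac{17}{16 \left(y + 3\right)} - \frac{17}{16 \left(y + 1\right)} + \frac{19}{24 \left(y + 1\right)^{2}}.
Check: d/dy[- \frac{17 \log{\left(y + 1 \right)}}{16} + \frac{17 \log{\left(y + 3 \right)}}{16} - \frac{19}{24 y + 24}] = \frac{3 - 16 y}{12 y^{3} + 60 y^{2} + 84 y + 36}, which equals f(y).

An antiderivative is F(y) = - \frac{17 \log{\left(y + 1 \right)}}{16} + \frac{17 \log{\left(y + 3 \right)}}{16} - \frac{19}{24 y + 24}.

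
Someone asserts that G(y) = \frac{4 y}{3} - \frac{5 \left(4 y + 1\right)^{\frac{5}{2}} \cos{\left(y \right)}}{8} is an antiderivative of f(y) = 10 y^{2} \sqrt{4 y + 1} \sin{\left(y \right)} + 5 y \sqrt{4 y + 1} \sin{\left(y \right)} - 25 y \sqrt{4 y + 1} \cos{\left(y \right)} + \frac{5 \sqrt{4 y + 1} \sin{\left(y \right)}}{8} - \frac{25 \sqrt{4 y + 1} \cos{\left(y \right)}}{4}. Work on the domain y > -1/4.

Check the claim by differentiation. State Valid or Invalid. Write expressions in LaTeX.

Invalid: d/dy[G] - f = \frac{4}{3}, which is not 0.

d/dy[G] = 10 y^{2} \sqrt{4 y + 1} \sin{\left(y \right)} + 5 y \sqrt{4 y + 1} \sin{\left(y \right)} - 25 y \sqrt{4 y + 1} \cos{\left(y \right)} + \frac{5 \sqrt{4 y + 1} \sin{\left(y \right)}}{8} - \frac{25 \sqrt{4 y + 1} \cos{\left(y \right)}}{4} + \frac{4}{3}
d/dy[G] - f(y) = \frac{4}{3} != 0.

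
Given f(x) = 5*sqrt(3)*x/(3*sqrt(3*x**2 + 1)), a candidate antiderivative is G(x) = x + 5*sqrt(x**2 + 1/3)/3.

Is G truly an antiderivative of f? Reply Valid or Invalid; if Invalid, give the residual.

d/dx[G] = (5*sqrt(3)*x + 3*sqrt(3*x**2 + 1))/(3*sqrt(3*x**2 + 1))
d/dx[G] - f(x) = 1 != 0.

Invalid: d/dx[G] - f = 1, which is not 0.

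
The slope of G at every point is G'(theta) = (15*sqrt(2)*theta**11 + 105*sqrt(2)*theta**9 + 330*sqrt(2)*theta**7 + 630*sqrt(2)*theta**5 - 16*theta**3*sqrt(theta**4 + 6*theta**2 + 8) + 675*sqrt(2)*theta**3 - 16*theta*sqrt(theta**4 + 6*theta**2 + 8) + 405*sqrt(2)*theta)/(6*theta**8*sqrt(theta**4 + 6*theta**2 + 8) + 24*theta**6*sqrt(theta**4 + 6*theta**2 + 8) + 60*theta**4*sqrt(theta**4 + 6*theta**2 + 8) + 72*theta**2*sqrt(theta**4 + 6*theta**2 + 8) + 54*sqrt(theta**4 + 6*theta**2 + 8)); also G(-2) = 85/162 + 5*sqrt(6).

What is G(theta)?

Recover the given G'(theta) by differentiating a candidate G(theta); any mismatch rules it out.
A general antiderivative is 5*sqrt(theta**4/2 + 3*theta**2 + 4)/2 + 2/(3*(theta**4 + 2*theta**2 + 3)) + C.
The condition gives C = 85/162 + 5*sqrt(6) - (2/81 + 5*sqrt(6)) = 1/2.
So G(theta) = (15*sqrt(2)*theta**4*sqrt(theta**4 + 6*theta**2 + 8) + 6*theta**4 + 30*sqrt(2)*theta**2*sqrt(theta**4 + 6*theta**2 + 8) + 12*theta**2 + 45*sqrt(2)*sqrt(theta**4 + 6*theta**2 + 8) + 26)/(12*(theta**4 + 2*theta**2 + 3)).
Check: d/dtheta[(15*sqrt(2)*theta**4*sqrt(theta**4 + 6*theta**2 + 8) + 6*theta**4 + 30*sqrt(2)*theta**2*sqrt(theta**4 + 6*theta**2 + 8) + 12*theta**2 + 45*sqrt(2)*sqrt(theta**4 + 6*theta**2 + 8) + 26)/(12*(theta**4 + 2*theta**2 + 3))] = (15*sqrt(2)*theta**11 + 105*sqrt(2)*theta**9 + 330*sqrt(2)*theta**7 + 630*sqrt(2)*theta**5 - 16*theta**3*sqrt(theta**4 + 6*theta**2 + 8) + 675*sqrt(2)*theta**3 - 16*theta*sqrt(theta**4 + 6*theta**2 + 8) + 405*sqrt(2)*theta)/(6*theta**8*sqrt(theta**4 + 6*theta**2 + 8) + 24*theta**6*sqrt(theta**4 + 6*theta**2 + 8) + 60*theta**4*sqrt(theta**4 + 6*theta**2 + 8) + 72*theta**2*sqrt(theta**4 + 6*theta**2 + 8) + 54*sqrt(theta**4 + 6*theta**2 + 8)) = G'(theta).

G(theta) = (15*sqrt(2)*theta**4*sqrt(theta**4 + 6*theta**2 + 8) + 6*theta**4 + 30*sqrt(2)*theta**2*sqrt(theta**4 + 6*theta**2 + 8) + 12*theta**2 + 45*sqrt(2)*sqrt(theta**4 + 6*theta**2 + 8) + 26)/(12*(theta**4 + 2*theta**2 + 3))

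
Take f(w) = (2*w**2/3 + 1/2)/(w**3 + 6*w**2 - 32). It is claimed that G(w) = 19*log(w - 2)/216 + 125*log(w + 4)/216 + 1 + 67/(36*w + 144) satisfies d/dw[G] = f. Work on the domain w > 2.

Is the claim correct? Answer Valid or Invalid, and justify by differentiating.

d/dw[G] = (4*w**2 + 3)/(6*w**3 + 36*w**2 - 192)
This equals f(w) exactly, so the claim holds.

Valid - differentiating G returns exactly f.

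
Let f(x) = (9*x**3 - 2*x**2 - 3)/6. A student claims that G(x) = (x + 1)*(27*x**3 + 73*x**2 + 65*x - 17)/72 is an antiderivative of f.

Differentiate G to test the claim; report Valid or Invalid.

d/dx[G] = 3*x**3/2 + 25*x**2/6 + 23*x/6 + 2/3
d/dx[G] - f(x) = 9*x**2/2 + 23*x/6 + 7/6 != 0.

Invalid: d/dx[G] - f = 9*x**2/2 + 23*x/6 + 7/6, which is not 0.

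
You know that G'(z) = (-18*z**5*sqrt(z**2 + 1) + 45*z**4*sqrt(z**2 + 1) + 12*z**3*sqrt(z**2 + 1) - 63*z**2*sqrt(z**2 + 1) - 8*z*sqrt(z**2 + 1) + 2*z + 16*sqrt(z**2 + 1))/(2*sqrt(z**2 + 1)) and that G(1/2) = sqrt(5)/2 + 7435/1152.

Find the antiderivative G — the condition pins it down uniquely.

Whatever form G(z) takes, its d/dz must return the stated G'(z).
A general antiderivative is sqrt(z**2 + 1) + 3*(-z**2 + z + 4/3)**3/2 + C.
The condition gives C = sqrt(5)/2 + 7435/1152 - (sqrt(5)/2 + 6859/1152) = 1/2.
So G(z) = (18*sqrt(z**2 + 1) + (-3*z**2 + 3*z + 4)**3 + 9)/18.
Check: d/dz[(18*sqrt(z**2 + 1) + (-3*z**2 + 3*z + 4)**3 + 9)/18] = (-18*z**5*sqrt(z**2 + 1) + 45*z**4*sqrt(z**2 + 1) + 12*z**3*sqrt(z**2 + 1) - 63*z**2*sqrt(z**2 + 1) - 8*z*sqrt(z**2 + 1) + 2*z + 16*sqrt(z**2 + 1))/(2*sqrt(z**2 + 1)) = G'(z).

G(z) = (18*sqrt(z**2 + 1) + (-3*z**2 + 3*z + 4)**3 + 9)/18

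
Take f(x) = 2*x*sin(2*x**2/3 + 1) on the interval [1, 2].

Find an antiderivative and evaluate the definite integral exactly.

Antiderivative: F(x) = -3*cos(2*x**2/3 + 1)/2; value = 3*cos(5/3)/2 - 3*cos(11/3)/2

f matches the chain-rule pattern g'(h)*h' with inner function h(x) = 2*x**2/3 + 1; substituting u = h(x) collapses the integral.
F(x) = -3*cos(2*x**2/3 + 1)/2 is an antiderivative of f.
Check: d/dx[-3*cos(2*x**2/3 + 1)/2] = 2*x*sin(2*x**2/3 + 1) = f(x).
F(2) = -3*cos(11/3)/2; F(1) = -3*cos(5/3)/2.
Integral = F(2) - F(1) = 3*cos(5/3)/2 - 3*cos(11/3)/2.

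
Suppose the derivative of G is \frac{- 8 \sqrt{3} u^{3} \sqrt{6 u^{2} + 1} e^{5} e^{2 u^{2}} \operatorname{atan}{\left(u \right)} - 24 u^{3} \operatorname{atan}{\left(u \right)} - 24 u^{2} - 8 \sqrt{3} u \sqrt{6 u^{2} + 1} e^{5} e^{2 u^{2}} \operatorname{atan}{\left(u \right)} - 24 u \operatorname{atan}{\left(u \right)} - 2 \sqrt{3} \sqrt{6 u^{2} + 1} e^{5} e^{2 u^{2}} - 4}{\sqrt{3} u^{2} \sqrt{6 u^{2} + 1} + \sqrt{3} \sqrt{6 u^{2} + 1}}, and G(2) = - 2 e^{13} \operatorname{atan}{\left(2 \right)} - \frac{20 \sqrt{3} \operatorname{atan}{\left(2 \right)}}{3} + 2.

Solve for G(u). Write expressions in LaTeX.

Recognize the product-rule pattern: G'(u) = v'r + vr' with v = - 4 \sqrt{2 u^{2} + \frac{1}{3}} - 2 e^{2 u^{2} + 5}, r = \operatorname{atan}{\left(u \right)}, so integration by parts undoes it.
A general antiderivative is 2 \left(- 2 \sqrt{2 u^{2} + \frac{1}{3}} - e^{2 u^{2} + 5}\right) \operatorname{atan}{\left(u \right)} + C.
The condition gives C = - 2 e^{13} \operatorname{atan}{\left(2 \right)} - \frac{20 \sqrt{3} \operatorname{atan}{\left(2 \right)}}{3} + 2 - (- 2 e^{13} \operatorname{atan}{\left(2 \right)} - \frac{20 \sqrt{3} \operatorname{atan}{\left(2 \right)}}{3}) = 2.
So G(u) = - 4 \sqrt{2 u^{2} + \frac{1}{3}} \operatorname{atan}{\left(u \right)} - 2 e^{5} e^{2 u^{2}} \operatorname{atan}{\left(u \right)} + 2.
Check: d/du[- 4 \sqrt{2 u^{2} + \frac{1}{3}} \operatorname{atan}{\left(u \right)} - 2 e^{5} e^{2 u^{2}} \operatorname{atan}{\left(u \right)} + 2] = \frac{- 8 \sqrt{3} u^{3} \sqrt{6 u^{2} + 1} e^{5} e^{2 u^{2}} \operatorname{atan}{\left(u \right)} - 24 u^{3} \operatorname{atan}{\left(u \right)} - 24 u^{2} - 8 \sqrt{3} u \sqrt{6 u^{2} + 1} e^{5} e^{2 u^{2}} \operatorname{atan}{\left(u \right)} - 24 u \operatorname{atan}{\left(u \right)} - 2 \sqrt{3} \sqrt{6 u^{2} + 1} e^{5} e^{2 u^{2}} - 4}{\sqrt{3} u^{2} \sqrt{6 u^{2} + 1} + \sqrt{3} \sqrt{6 u^{2} + 1}} = G'(u).

G(u) = - 4 \sqrt{2 u^{2} + \frac{1}{3}} \operatorname{atan}{\left(u \right)} - 2 e^{5} e^{2 u^{2}} \operatorname{atan}{\left(u \right)} + 2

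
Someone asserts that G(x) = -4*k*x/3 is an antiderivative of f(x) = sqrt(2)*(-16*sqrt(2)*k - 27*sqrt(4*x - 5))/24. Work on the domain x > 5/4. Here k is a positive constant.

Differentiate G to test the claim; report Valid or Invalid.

d/dx[G] = -4*k/3
d/dx[G] - f(x) = 9*sqrt(2)*sqrt(4*x - 5)/8 != 0.

Invalid: d/dx[G] - f = 9*sqrt(2)*sqrt(4*x - 5)/8, which is not 0.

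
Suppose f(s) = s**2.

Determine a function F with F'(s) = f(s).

A candidate is checked by its d/ds: the result must match f(s).
Check: d/ds[s**3/3] = s**2 = f(s).

An antiderivative is F(s) = s**3/3.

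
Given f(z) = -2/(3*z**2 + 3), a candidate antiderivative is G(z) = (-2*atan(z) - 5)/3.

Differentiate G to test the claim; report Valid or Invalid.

Valid - differentiating G returns exactly f.

d/dz[G] = -2/(3*z**2 + 3)
This equals f(z) exactly, so the claim holds.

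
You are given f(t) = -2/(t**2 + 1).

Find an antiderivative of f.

An antiderivative is F(t) = -2*atan(t).

Any candidate F(t) must reproduce f(t) exactly when differentiated.
Check: d/dt[-2*atan(t)] = -2/(t**2 + 1) = f(t).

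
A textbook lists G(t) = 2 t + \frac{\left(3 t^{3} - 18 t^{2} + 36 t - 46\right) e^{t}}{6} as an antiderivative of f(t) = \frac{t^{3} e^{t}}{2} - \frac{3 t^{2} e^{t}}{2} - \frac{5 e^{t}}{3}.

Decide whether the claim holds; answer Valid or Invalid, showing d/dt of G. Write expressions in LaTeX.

Invalid: d/dt[G] - f = 2, which is not 0.

d/dt[G] = \frac{t^{3} e^{t}}{2} - \frac{3 t^{2} e^{t}}{2} - \frac{5 e^{t}}{3} + 2
d/dt[G] - f(t) = 2 != 0.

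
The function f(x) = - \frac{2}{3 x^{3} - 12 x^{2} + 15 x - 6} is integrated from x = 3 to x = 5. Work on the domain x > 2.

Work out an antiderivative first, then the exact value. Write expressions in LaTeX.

Factor the denominator (3 \left(x - 2\right) \left(x - 1\right)^{2}) and decompose: f = \frac{2}{3 \left(x - 1\right)} + \frac{2}{3 \left(x - 1\right)^{2}} - \frac{2}{3 \left(x - 2\right)}; each piece integrates to a log, atan, or power term.
F(x) = \frac{- 2 x \log{\left(x - 2 \right)} + 2 x \log{\left(x - 1 \right)} + 2 \log{\left(x - 2 \right)} - 2 \log{\left(x - 1 \right)} - 2}{3 x - 3} is an antiderivative of f.
Check: d/dx[\frac{- 2 x \log{\left(x - 2 \right)} + 2 x \log{\left(x - 1 \right)} + 2 \log{\left(x - 2 \right)} - 2 \log{\left(x - 1 \right)} - 2}{3 x - 3}] = - \frac{2}{3 x^{3} - 12 x^{2} + 15 x - 6} = f(x).
F(5) = - \frac{2 \log{\left(3 \right)}}{3} - \frac{1}{6} + \frac{2 \log{\left(4 \right)}}{3}; F(3) = - \frac{1}{3} + \frac{2 \log{\left(2 \right)}}{3}.
Integral = F(5) - F(3) = - \frac{2 \log{\left(3 \right)}}{3} - \frac{2 \log{\left(2 \right)}}{3} + \frac{1}{6} + \frac{2 \log{\left(4 \right)}}{3}.

Antiderivative: F(x) = \frac{- 2 x \log{\left(x - 2 \right)} + 2 x \log{\left(x - 1 \right)} + 2 \log{\left(x - 2 \right)} - 2 \log{\left(x - 1 \right)} - 2}{3 x - 3}; value = - \frac{2 \log{\left(3 \right)}}{3} - \frac{2 \log{\left(2 \right)}}{3} + \frac{1}{6} + \frac{2 \log{\left(4 \right)}}{3}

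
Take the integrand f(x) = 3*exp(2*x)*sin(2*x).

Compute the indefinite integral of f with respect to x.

F(x) = -3*(-sin(2*x) + cos(2*x))*exp(2*x)/4 + C

An antiderivative F(x) passes only if d/dx[F] lands on f(x) exactly.
Check: d/dx[-3*(-sin(2*x) + cos(2*x))*exp(2*x)/4] = 3*exp(2*x)*sin(2*x) = f(x).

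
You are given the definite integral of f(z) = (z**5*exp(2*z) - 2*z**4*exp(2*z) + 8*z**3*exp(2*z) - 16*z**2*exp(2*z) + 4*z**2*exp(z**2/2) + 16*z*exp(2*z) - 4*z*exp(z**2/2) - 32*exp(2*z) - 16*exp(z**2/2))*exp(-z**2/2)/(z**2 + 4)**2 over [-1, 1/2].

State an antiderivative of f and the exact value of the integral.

Antiderivative: F(z) = -2*z/(z**2/2 + 2) - exp(2*z)*exp(-z**2/2) + 1/(z**2/2 + 2); value = -exp(7/8) - 6/5 + exp(-5/2)

Since d/dz undoes antidifferentiation here, F'(z) = f(z) is required of F(z).
F(z) = -2*z/(z**2/2 + 2) - exp(2*z)*exp(-z**2/2) + 1/(z**2/2 + 2) is an antiderivative of f.
Check: d/dz[-2*z/(z**2/2 + 2) - exp(2*z)*exp(-z**2/2) + 1/(z**2/2 + 2)] = (z**5*exp(2*z) - 2*z**4*exp(2*z) + 8*z**3*exp(2*z) - 16*z**2*exp(2*z) + 4*z**2*exp(z**2/2) + 16*z*exp(2*z) - 4*z*exp(z**2/2) - 32*exp(2*z) - 16*exp(z**2/2))/(z**4*exp(z**2/2) + 8*z**2*exp(z**2/2) + 16*exp(z**2/2)), which equals f(z).
F(1/2) = -exp(7/8); F(-1) = 6/5 - exp(-5/2).
Integral = F(1/2) - F(-1) = -exp(7/8) - 6/5 + exp(-5/2).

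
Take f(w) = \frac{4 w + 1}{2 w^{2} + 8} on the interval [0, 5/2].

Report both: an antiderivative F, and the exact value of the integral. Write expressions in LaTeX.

An antiderivative F(w) passes only if d/dw[F] lands on f(w) exactly.
F(w) = \log{\left(w^{2} + 4 \right)} + \frac{\operatorname{atan}{\left(\frac{w}{2} \right)}}{4} is an antiderivative of f.
Check: d/dw[\log{\left(w^{2} + 4 \right)} + \frac{\operatorname{atan}{\left(\frac{w}{2} \right)}}{4}] = \frac{4 w + 1}{2 w^{2} + 8} = f(w).
F(5/2) = \frac{\operatorname{atan}{\left(\frac{5}{4} \right)}}{4} + \log{\left(\frac{41}{4} \right)}; F(0) = \log{\left(4 \right)}.
Integral = F(5/2) - F(0) = - \log{\left(4 \right)} + \frac{\operatorname{atan}{\left(\frac{5}{4} \right)}}{4} + \log{\left(\frac{41}{4} \right)}.

Antiderivative: F(w) = \log{\left(w^{2} + 4 \right)} + \frac{\operatorname{atan}{\left(\frac{w}{2} \right)}}{4}; value = - \log{\left(4 \right)} + \frac{\operatorname{atan}{\left(\frac{5}{4} \right)}}{4} + \log{\left(\frac{41}{4} \right)}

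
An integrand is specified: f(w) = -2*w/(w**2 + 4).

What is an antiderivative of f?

The substitution u = w**2 + 4 works: f is exactly (dF/du)*(du/dw) for that inner function.
Check: d/dw[-log(w**2 + 4)] = -2*w/(w**2 + 4) = f(w).

An antiderivative is F(w) = -log(w**2 + 4).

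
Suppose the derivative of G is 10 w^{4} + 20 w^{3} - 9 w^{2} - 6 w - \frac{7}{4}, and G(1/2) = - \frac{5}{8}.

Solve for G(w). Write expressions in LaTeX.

Integrate term by term and add the pieces.
A general antiderivative is 2 w^{5} + 5 w^{4} - 3 w^{3} - 3 w^{2} - \frac{7 w}{4} + C.
The condition gives C = - \frac{5}{8} - (- \frac{13}{8}) = 1.
So G(w) = \frac{8 w^{5} + 20 w^{4} - 12 w^{3} - 12 w^{2} - 7 w + 4}{4}.
Check: d/dw[\frac{8 w^{5} + 20 w^{4} - 12 w^{3} - 12 w^{2} - 7 w + 4}{4}] = 10 w^{4} + 20 w^{3} - 9 w^{2} - 6 w - \frac{7}{4} = G'(w).

G(w) = \frac{8 w^{5} + 20 w^{4} - 12 w^{3} - 12 w^{2} - 7 w + 4}{4}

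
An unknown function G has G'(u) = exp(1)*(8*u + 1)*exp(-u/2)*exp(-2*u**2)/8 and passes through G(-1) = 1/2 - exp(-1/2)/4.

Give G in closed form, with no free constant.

The substitution w = -2*u**2 - u/2 + 1 works: G'(u) is exactly (dG/dw)*(dw/du) for that inner function.
A general antiderivative is -exp(-2*u**2 - u/2 + 1)/4 + C.
The condition gives C = 1/2 - exp(-1/2)/4 - (-exp(-1/2)/4) = 1/2.
So G(u) = exp(1)*(2*exp(-1)*exp(u/2)*exp(2*u**2) - 1)*exp(-u/2)*exp(-2*u**2)/4.
Check: d/du[exp(1)*(2*exp(-1)*exp(u/2)*exp(2*u**2) - 1)*exp(-u/2)*exp(-2*u**2)/4] = (8*exp(1)*u + exp(1))*exp(-u/2)*exp(-2*u**2)/8, which equals G'(u).

G(u) = exp(1)*(2*exp(-1)*exp(u/2)*exp(2*u**2) - 1)*exp(-u/2)*exp(-2*u**2)/4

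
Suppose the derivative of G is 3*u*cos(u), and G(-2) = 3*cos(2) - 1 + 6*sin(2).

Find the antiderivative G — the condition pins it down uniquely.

G(u) = 3*u*sin(u) + 3*cos(u) - 1

Recover the given G'(u) by differentiating a candidate G(u); any mismatch rules it out.
A general antiderivative is 3*u*sin(u) + 3*cos(u) + C.
The condition gives C = 3*cos(2) - 1 + 6*sin(2) - (3*cos(2) + 6*sin(2)) = -1.
So G(u) = 3*u*sin(u) + 3*cos(u) - 1.
Check: d/du[3*u*sin(u) + 3*cos(u) - 1] = 3*u*cos(u) = G'(u).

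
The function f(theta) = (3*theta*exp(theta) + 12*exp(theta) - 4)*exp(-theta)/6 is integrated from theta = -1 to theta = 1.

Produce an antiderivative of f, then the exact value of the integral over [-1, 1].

Antiderivative: F(theta) = (3*theta**2*exp(theta) + 24*theta*exp(theta) + 8)*exp(-theta)/12; value = -2*exp(1)/3 + 2*exp(-1)/3 + 4

Any candidate F(theta) must reproduce f(theta) exactly when differentiated.
F(theta) = (3*theta**2*exp(theta) + 24*theta*exp(theta) + 8)*exp(-theta)/12 is an antiderivative of f.
Check: d/dtheta[(3*theta**2*exp(theta) + 24*theta*exp(theta) + 8)*exp(-theta)/12] = (3*theta*exp(theta) + 12*exp(theta) - 4)*exp(-theta)/6 = f(theta).
F(1) = 2*exp(-1)/3 + 9/4; F(-1) = -7/4 + 2*exp(1)/3.
Integral = F(1) - F(-1) = -2*exp(1)/3 + 2*exp(-1)/3 + 4.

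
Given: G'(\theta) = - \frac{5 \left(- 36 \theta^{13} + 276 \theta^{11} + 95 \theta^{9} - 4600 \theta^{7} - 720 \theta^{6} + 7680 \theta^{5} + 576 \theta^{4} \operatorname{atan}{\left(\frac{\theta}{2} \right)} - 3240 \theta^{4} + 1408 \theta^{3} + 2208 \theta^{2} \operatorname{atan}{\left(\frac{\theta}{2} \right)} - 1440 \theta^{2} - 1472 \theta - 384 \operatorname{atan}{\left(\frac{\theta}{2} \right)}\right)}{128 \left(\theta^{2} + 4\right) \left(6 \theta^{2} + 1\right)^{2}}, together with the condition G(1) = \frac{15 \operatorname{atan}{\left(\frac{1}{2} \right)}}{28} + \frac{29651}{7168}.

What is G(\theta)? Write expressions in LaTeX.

G(\theta) = \frac{5 \theta^{8}}{1024} - \frac{5 \theta^{6}}{64} + \frac{15 \theta^{4}}{32} + \frac{25 \theta^{3}}{32 \theta^{2} + \frac{16}{3}} - \frac{5 \theta^{2}}{4} + \frac{10 \theta^{2}}{8 \theta^{2} + \frac{4}{3}} + \frac{5 \theta \operatorname{atan}{\left(\frac{\theta}{2} \right)}}{8 \theta^{2} + \frac{4}{3}} + \frac{13}{4}

Check a candidate G(\theta) by differentiating: d/d\theta[G] must match the given G'(\theta).
A general antiderivative is - \frac{5 \theta \left(- \frac{5 \theta^{2}}{4} - 2 \theta - \operatorname{atan}{\left(\frac{\theta}{2} \right)}\right)}{4 \left(2 \theta^{2} + \frac{1}{3}\right)} + \frac{5 \left(1 - \frac{\theta^{2}}{4}\right)^{4}}{4} + C.
The condition gives C = \frac{15 \operatorname{atan}{\left(\frac{1}{2} \right)}}{28} + \frac{29651}{7168} - (\frac{15 \operatorname{atan}{\left(\frac{1}{2} \right)}}{28} + \frac{15315}{7168}) = 2.
So G(\theta) = \frac{5 \theta^{8}}{1024} - \frac{5 \theta^{6}}{64} + \frac{15 \theta^{4}}{32} + \frac{25 \theta^{3}}{32 \theta^{2} + \frac{16}{3}} - \frac{5 \theta^{2}}{4} + \frac{10 \theta^{2}}{8 \theta^{2} + \frac{4}{3}} + \frac{5 \theta \operatorname{atan}{\left(\frac{\theta}{2} \right)}}{8 \theta^{2} + \frac{4}{3}} + \frac{13}{4}.
Check: d/d\theta[\frac{5 \theta^{8}}{1024} - \frac{5 \theta^{6}}{64} + \frac{15 \theta^{4}}{32} + \frac{25 \theta^{3}}{32 \theta^{2} + \frac{16}{3}} - \frac{5 \theta^{2}}{4} + \frac{10 \theta^{2}}{8 \theta^{2} + \frac{4}{3}} + \frac{5 \theta \operatorname{atan}{\left(\frac{\theta}{2} \right)}}{8 \theta^{2} + \frac{4}{3}} + \frac{13}{4}] = \frac{180 \theta^{13} - 1380 \theta^{11} - 475 \theta^{9} + 23000 \theta^{7} + 3600 \theta^{6} - 38400 \theta^{5} - 2880 \theta^{4} \operatorname{atan}{\left(\frac{\theta}{2} \right)} + 16200 \theta^{4} - 7040 \theta^{3} - 11040 \theta^{2} \operatorname{atan}{\left(\frac{\theta}{2} \right)} + 7200 \theta^{2} + 7360 \theta + 1920 \operatorname{atan}{\left(\frac{\theta}{2} \right)}}{4608 \theta^{6} + 19968 \theta^{4} + 6272 \theta^{2} + 512}, which equals G'(\theta).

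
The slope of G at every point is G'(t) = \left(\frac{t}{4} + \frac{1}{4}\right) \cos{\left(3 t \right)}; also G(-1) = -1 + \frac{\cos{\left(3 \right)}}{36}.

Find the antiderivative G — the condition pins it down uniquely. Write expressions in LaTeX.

Differentiate the proposed G(t) back; it has to land on the given G'(t).
A general antiderivative is \frac{t \sin{\left(3 t \right)}}{12} + \frac{\sin{\left(3 t \right)}}{12} + \frac{\cos{\left(3 t \right)}}{36} + C.
The condition gives C = -1 + \frac{\cos{\left(3 \right)}}{36} - (\frac{\cos{\left(3 \right)}}{36}) = -1.
So G(t) = \frac{3 t \sin{\left(3 t \right)} + 3 \sin{\left(3 t \right)} + \cos{\left(3 t \right)} - 36}{36}.
Check: d/dt[\frac{3 t \sin{\left(3 t \right)} + 3 \sin{\left(3 t \right)} + \cos{\left(3 t \right)} - 36}{36}] = \frac{t \cos{\left(3 t \right)}}{4} + \frac{\cos{\left(3 t \right)}}{4}, which equals G'(t).

G(t) = \frac{3 t \sin{\left(3 t \right)} + 3 \sin{\left(3 t \right)} + \cos{\left(3 t \right)} - 36}{36}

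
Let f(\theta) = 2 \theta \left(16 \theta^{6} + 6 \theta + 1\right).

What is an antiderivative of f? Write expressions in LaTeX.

An antiderivative is F(\theta) = 4 \theta^{8} + 4 \theta^{3} + \theta^{2}.

Recover f(\theta) by differentiating a candidate F(\theta); any mismatch rules it out.
Check: d/d\theta[4 \theta^{8} + 4 \theta^{3} + \theta^{2}] = 32 \theta^{7} + 12 \theta^{2} + 2 \theta, which equals f(\theta).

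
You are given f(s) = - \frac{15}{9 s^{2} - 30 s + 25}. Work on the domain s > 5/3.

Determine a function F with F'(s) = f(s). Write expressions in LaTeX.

An antiderivative is F(s) = \frac{5}{3 s - 5}.

A first test for any F(s): its s-derivative must equal f(s) identically.
Check: d/ds[\frac{5}{3 s - 5}] = - \frac{15}{9 s^{2} - 30 s + 25} = f(s).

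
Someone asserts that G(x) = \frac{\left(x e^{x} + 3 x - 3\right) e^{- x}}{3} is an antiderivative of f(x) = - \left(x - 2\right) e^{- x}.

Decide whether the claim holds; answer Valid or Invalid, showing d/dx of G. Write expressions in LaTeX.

d/dx[G] = \frac{\left(- 3 x + e^{x} + 6\right) e^{- x}}{3}
d/dx[G] - f(x) = \frac{1}{3} != 0.

Invalid: d/dx[G] - f = \frac{1}{3}, which is not 0.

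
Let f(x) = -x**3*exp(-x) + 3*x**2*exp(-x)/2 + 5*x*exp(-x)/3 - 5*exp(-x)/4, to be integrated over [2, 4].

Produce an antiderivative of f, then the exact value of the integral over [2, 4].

f has the shape u'v + uv' for u = x**3 + 3*x**2/2 + 4*x/3 + 31/12 and v = exp(-x) — it is the derivative of the product u*v.
F(x) = (12*x**3 + 18*x**2 + 16*x + 31)*exp(-x)/12 is an antiderivative of f.
Check: d/dx[(12*x**3 + 18*x**2 + 16*x + 31)*exp(-x)/12] = (-12*x**3 + 18*x**2 + 20*x - 15)*exp(-x)/12, which equals f(x).
F(4) = 1151*exp(-4)/12; F(2) = 77*exp(-2)/4.
Integral = F(4) - F(2) = -77*exp(-2)/4 + 1151*exp(-4)/12.

Antiderivative: F(x) = (12*x**3 + 18*x**2 + 16*x + 31)*exp(-x)/12; value = -77*exp(-2)/4 + 1151*exp(-4)/12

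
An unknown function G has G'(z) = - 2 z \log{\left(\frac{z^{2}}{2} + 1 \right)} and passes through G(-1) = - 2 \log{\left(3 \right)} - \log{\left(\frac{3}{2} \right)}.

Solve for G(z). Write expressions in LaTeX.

G(z) = - z^{2} \log{\left(\frac{z^{2}}{2} + 1 \right)} + z^{2} - 2 \log{\left(z^{2} + 2 \right)} - 1

Check a candidate G(z) by differentiating: d/dz[G] must match the given G'(z).
A general antiderivative is - z^{2} \log{\left(\frac{z^{2}}{2} + 1 \right)} + z^{2} - 2 \log{\left(z^{2} + 2 \right)} + C.
The condition gives C = - 2 \log{\left(3 \right)} - \log{\left(\frac{3}{2} \right)} - (- 2 \log{\left(3 \right)} - \log{\left(\frac{3}{2} \right)} + 1) = -1.
So G(z) = - z^{2} \log{\left(\frac{z^{2}}{2} + 1 \right)} + z^{2} - 2 \log{\left(z^{2} + 2 \right)} - 1.
Check: d/dz[- z^{2} \log{\left(\frac{z^{2}}{2} + 1 \right)} + z^{2} - 2 \log{\left(z^{2} + 2 \right)} - 1] = - 2 z \log{\left(\frac{z^{2}}{2} + 1 \right)} = G'(z).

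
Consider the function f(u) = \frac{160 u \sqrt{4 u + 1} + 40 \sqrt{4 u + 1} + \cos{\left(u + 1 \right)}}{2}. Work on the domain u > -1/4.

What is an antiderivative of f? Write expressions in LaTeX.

Recover f(u) by differentiating a candidate F(u); any mismatch rules it out.
Check: d/du[32 u^{2} \sqrt{4 u + 1} + 16 u \sqrt{4 u + 1} + 2 \sqrt{4 u + 1} + \frac{\sin{\left(u + 1 \right)}}{2}] = \frac{640 u^{2} + 320 u + \sqrt{4 u + 1} \cos{\left(u + 1 \right)} + 40}{2 \sqrt{4 u + 1}}, which equals f(u).

An antiderivative is F(u) = 32 u^{2} \sqrt{4 u + 1} + 16 u \sqrt{4 u + 1} + 2 \sqrt{4 u + 1} + \frac{\sin{\left(u + 1 \right)}}{2}.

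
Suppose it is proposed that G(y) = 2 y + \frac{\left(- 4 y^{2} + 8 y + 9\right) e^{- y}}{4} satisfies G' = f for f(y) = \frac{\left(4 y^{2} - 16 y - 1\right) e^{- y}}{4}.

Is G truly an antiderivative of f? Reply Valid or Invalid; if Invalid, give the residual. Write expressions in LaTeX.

d/dy[G] = \frac{\left(4 y^{2} - 16 y + 8 e^{y} - 1\right) e^{- y}}{4}
d/dy[G] - f(y) = 2 != 0.

Invalid: d/dy[G] - f = 2, which is not 0.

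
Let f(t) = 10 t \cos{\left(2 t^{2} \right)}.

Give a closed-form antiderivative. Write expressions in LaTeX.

An antiderivative is F(t) = \frac{5 \sin{\left(2 t^{2} \right)}}{2}.

The substitution u = 2 t^{2} works: f is exactly (dF/du)*(du/dt) for that inner function.
Check: d/dt[\frac{5 \sin{\left(2 t^{2} \right)}}{2}] = 10 t \cos{\left(2 t^{2} \right)} = f(t).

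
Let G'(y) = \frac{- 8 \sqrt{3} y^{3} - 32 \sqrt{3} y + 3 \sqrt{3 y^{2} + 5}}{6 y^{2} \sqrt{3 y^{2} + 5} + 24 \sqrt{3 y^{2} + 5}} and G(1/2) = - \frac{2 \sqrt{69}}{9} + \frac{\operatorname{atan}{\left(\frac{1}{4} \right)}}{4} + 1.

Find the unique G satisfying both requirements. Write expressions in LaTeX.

G(y) = \frac{- 16 \sqrt{3} \sqrt{3 y^{2} + 5} + 9 \operatorname{atan}{\left(\frac{y}{2} \right)} + 36}{36}

Recover the given G'(y) by differentiating a candidate G(y); any mismatch rules it out.
A general antiderivative is - \frac{4 \sqrt{y^{2} + \frac{5}{3}}}{3} + \frac{\operatorname{atan}{\left(\frac{y}{2} \right)}}{4} + C.
The condition gives C = - \frac{2 \sqrt{69}}{9} + \frac{\operatorname{atan}{\left(\frac{1}{4} \right)}}{4} + 1 - (- \frac{2 \sqrt{69}}{9} + \frac{\operatorname{atan}{\left(\frac{1}{4} \right)}}{4}) = 1.
So G(y) = \frac{- 16 \sqrt{3} \sqrt{3 y^{2} + 5} + 9 \operatorname{atan}{\left(\frac{y}{2} \right)} + 36}{36}.
Check: d/dy[\frac{- 16 \sqrt{3} \sqrt{3 y^{2} + 5} + 9 \operatorname{atan}{\left(\frac{y}{2} \right)} + 36}{36}] = \frac{- 8 \sqrt{3} y^{3} - 32 \sqrt{3} y + 3 \sqrt{3 y^{2} + 5}}{6 y^{2} \sqrt{3 y^{2} + 5} + 24 \sqrt{3 y^{2} + 5}} = G'(y).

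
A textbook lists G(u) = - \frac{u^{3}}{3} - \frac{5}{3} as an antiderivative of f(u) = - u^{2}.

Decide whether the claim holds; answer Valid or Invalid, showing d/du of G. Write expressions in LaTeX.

Valid - the claim checks out under differentiation.

d/du[G] = - u^{2}
This equals f(u) exactly, so the claim holds.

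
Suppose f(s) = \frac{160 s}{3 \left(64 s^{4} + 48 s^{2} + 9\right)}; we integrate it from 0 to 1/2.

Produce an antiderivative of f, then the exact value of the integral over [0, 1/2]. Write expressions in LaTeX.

f matches the chain-rule pattern g'(h)*h' with inner function h(s) = 4 s^{2} + \frac{3}{2}; substituting u = h(s) collapses the integral.
F(s) = - \frac{10}{3 \left(8 s^{2} + 3\right)} is an antiderivative of f.
Check: d/ds[- \frac{10}{3 \left(8 s^{2} + 3\right)}] = \frac{160 s}{192 s^{4} + 144 s^{2} + 27}, which equals f(s).
F(1/2) = - \frac{2}{3}; F(0) = - \frac{10}{9}.
Integral = F(1/2) - F(0) = \frac{4}{9}.

Antiderivative: F(s) = - \frac{10}{3 \left(8 s^{2} + 3\right)}; value = \frac{4}{9}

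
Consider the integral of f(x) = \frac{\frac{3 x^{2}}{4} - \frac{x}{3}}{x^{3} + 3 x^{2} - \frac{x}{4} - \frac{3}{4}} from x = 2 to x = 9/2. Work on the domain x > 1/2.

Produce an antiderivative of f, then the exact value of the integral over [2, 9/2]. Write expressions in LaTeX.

Antiderivative: F(x) = - \frac{- 5 \log{\left(x - \frac{1}{2} \right)} + 119 \log{\left(x + \frac{1}{2} \right)} - 744 \log{\left(x + 3 \right)}}{840}; value = - \frac{863 \log{\left(5 \right)}}{840} - \frac{\log{\left(\frac{3}{2} \right)}}{168} + \frac{\log{\left(4 \right)}}{168} + \frac{17 \log{\left(\frac{5}{2} \right)}}{120} + \frac{31 \log{\left(\frac{15}{2} \right)}}{35}

Factor the denominator (3 \left(x + 3\right) \left(2 x - 1\right) \left(2 x + 1\right)) and decompose: f = - \frac{17}{60 \left(2 x + 1\right)} + \frac{1}{84 \left(2 x - 1\right)} + \frac{31}{35 \left(x + 3\right)}; each piece integrates to a log, atan, or power term.
F(x) = - \frac{- 5 \log{\left(x - \frac{1}{2} \right)} + 119 \log{\left(x + \frac{1}{2} \right)} - 744 \log{\left(x + 3 \right)}}{840} is an antiderivative of f.
Check: d/dx[- \frac{- 5 \log{\left(x - \frac{1}{2} \right)} + 119 \log{\left(x + \frac{1}{2} \right)} - 744 \log{\left(x + 3 \right)}}{840}] = \frac{9 x^{2} - 4 x}{12 x^{3} + 36 x^{2} - 3 x - 9}, which equals f(x).
F(9/2) = - \frac{17 \log{\left(5 \right)}}{120} + \frac{\log{\left(4 \right)}}{168} + \frac{31 \log{\left(\frac{15}{2} \right)}}{35}; F(2) = - \frac{17 \log{\left(\frac{5}{2} \right)}}{120} + \frac{\log{\left(\frac{3}{2} \right)}}{168} + \frac{31 \log{\left(5 \right)}}{35}.
Integral = F(9/2) - F(2) = - \frac{863 \log{\left(5 \right)}}{840} - \frac{\log{\left(\frac{3}{2} \right)}}{168} + \frac{\log{\left(4 \right)}}{168} + \frac{17 \log{\left(\frac{5}{2} \right)}}{120} + \frac{31 \log{\left(\frac{15}{2} \right)}}{35}.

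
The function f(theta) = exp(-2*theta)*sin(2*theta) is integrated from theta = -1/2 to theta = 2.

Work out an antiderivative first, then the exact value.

Whatever form F(theta) takes, F'(theta) = f(theta) is non-negotiable.
F(theta) = -(sin(2*theta) + cos(2*theta))*exp(-2*theta)/4 is an antiderivative of f.
Check: d/dtheta[-(sin(2*theta) + cos(2*theta))*exp(-2*theta)/4] = exp(-2*theta)*sin(2*theta) = f(theta).
F(2) = -exp(-4)*cos(4)/4 - exp(-4)*sin(4)/4; F(-1/2) = -exp(1)*cos(1)/4 + exp(1)*sin(1)/4.
Integral = F(2) - F(-1/2) = -exp(1)*sin(1)/4 - exp(-4)*cos(4)/4 - exp(-4)*sin(4)/4 + exp(1)*cos(1)/4.

Antiderivative: F(theta) = -(sin(2*theta) + cos(2*theta))*exp(-2*theta)/4; value = -exp(1)*sin(1)/4 - exp(-4)*cos(4)/4 - exp(-4)*sin(4)/4 + exp(1)*cos(1)/4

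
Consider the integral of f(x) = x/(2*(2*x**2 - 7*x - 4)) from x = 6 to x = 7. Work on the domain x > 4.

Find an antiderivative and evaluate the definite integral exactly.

The denominator factors as 2*(x - 4)*(2*x + 1); partial fractions split f into directly integrable pieces: 1/(18*(2*x + 1)) + 2/(9*(x - 4)).
F(x) = (8*log(x - 4) + log(x + 1/2))/36 is an antiderivative of f.
Check: d/dx[(8*log(x - 4) + log(x + 1/2))/36] = x/(4*x**2 - 14*x - 8), which equals f(x).
F(7) = log(15/2)/36 + 2*log(3)/9; F(6) = log(13/2)/36 + 2*log(2)/9.
Integral = F(7) - F(6) = -2*log(2)/9 - log(13/2)/36 + log(15/2)/36 + 2*log(3)/9.

Antiderivative: F(x) = (8*log(x - 4) + log(x + 1/2))/36; value = -2*log(2)/9 - log(13/2)/36 + log(15/2)/36 + 2*log(3)/9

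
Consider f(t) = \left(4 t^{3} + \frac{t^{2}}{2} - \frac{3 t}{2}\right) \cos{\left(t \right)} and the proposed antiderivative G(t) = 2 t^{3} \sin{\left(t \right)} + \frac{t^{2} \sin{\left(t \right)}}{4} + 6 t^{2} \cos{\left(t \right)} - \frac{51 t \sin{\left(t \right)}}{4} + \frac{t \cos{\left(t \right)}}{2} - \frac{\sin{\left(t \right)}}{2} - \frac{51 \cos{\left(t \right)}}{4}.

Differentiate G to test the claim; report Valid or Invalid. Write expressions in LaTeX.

Invalid: d/dt[G] - f = - 2 t^{3} \cos{\left(t \right)} - \frac{t^{2} \cos{\left(t \right)}}{4} + \frac{3 t \cos{\left(t \right)}}{4}, which is not 0.

d/dt[G] = 2 t^{3} \cos{\left(t \right)} + \frac{t^{2} \cos{\left(t \right)}}{4} - \frac{3 t \cos{\left(t \right)}}{4}
d/dt[G] - f(t) = - 2 t^{3} \cos{\left(t \right)} - \frac{t^{2} \cos{\left(t \right)}}{4} + \frac{3 t \cos{\left(t \right)}}{4} != 0.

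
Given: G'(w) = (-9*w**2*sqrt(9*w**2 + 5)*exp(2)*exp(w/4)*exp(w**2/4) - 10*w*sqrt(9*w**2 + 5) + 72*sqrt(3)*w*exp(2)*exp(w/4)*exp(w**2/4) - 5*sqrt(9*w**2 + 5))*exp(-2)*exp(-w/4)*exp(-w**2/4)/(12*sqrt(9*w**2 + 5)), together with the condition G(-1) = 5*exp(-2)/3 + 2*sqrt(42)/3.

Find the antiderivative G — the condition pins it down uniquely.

Check a candidate G(w) by differentiating: d/dw[G] must match the given G'(w).
A general antiderivative is -w**3/4 + 2*sqrt(3*w**2 + 5/3) + 5*exp(-w**2/4 - w/4 - 2)/3 - 5/4 + C.
The condition gives C = 5*exp(-2)/3 + 2*sqrt(42)/3 - (-1 + 5*exp(-2)/3 + 2*sqrt(42)/3) = 1.
So G(w) = (-3*w**3 + 8*sqrt(3)*sqrt(9*w**2 + 5) + 20*exp(-w**2/4 - w/4 - 2) - 3)/12.
Check: d/dw[(-3*w**3 + 8*sqrt(3)*sqrt(9*w**2 + 5) + 20*exp(-w**2/4 - w/4 - 2) - 3)/12] = (-9*w**2*sqrt(9*w**2 + 5)*exp(2)*exp(w/4)*exp(w**2/4) - 10*w*sqrt(9*w**2 + 5) + 72*sqrt(3)*w*exp(2)*exp(w/4)*exp(w**2/4) - 5*sqrt(9*w**2 + 5))*exp(-2)*exp(-w/4)*exp(-w**2/4)/(12*sqrt(9*w**2 + 5)) = G'(w).

G(w) = (-3*w**3 + 8*sqrt(3)*sqrt(9*w**2 + 5) + 20*exp(-w**2/4 - w/4 - 2) - 3)/12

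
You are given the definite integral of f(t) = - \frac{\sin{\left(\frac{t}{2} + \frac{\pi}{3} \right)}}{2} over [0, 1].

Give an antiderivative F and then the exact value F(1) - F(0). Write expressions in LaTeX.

An antiderivative F(t) passes only if d/dt[F] lands on f(t) exactly.
F(t) = \cos{\left(\frac{t}{2} + \frac{\pi}{3} \right)} is an antiderivative of f.
Check: d/dt[\cos{\left(\frac{t}{2} + \frac{\pi}{3} \right)}] = - \frac{\sin{\left(\frac{t}{2} + \frac{\pi}{3} \right)}}{2} = f(t).
F(1) = \cos{\left(\frac{1}{2} + \frac{\pi}{3} \right)}; F(0) = \frac{1}{2}.
Integral = F(1) - F(0) = - \frac{1}{2} + \cos{\left(\frac{1}{2} + \frac{\pi}{3} \right)}.

Antiderivative: F(t) = \cos{\left(\frac{t}{2} + \frac{\pi}{3} \right)}; value = - \frac{1}{2} + \cos{\left(\frac{1}{2} + \frac{\pi}{3} \right)}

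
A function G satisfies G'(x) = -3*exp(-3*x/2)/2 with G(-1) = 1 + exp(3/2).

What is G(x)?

A first test for any G(x): its x-derivative must equal the given G'(x).
A general antiderivative is exp(-3*x/2) + C.
The condition gives C = 1 + exp(3/2) - (exp(3/2)) = 1.
So G(x) = (exp(x/2) + 1)*(-exp(x/2) + exp(x) + 1)*exp(-3*x/2).
Check: d/dx[(exp(x/2) + 1)*(-exp(x/2) + exp(x) + 1)*exp(-3*x/2)] = -3*exp(-3*x/2)/2 = G'(x).

G(x) = (exp(x/2) + 1)*(-exp(x/2) + exp(x) + 1)*exp(-3*x/2)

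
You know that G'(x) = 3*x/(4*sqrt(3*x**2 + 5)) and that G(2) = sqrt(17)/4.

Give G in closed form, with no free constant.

The substitution u = 3*x**2 + 5 works: G'(x) is exactly (dG/du)*(du/dx) for that inner function.
A general antiderivative is sqrt(3*x**2 + 5)/4 + C.
The condition gives C = sqrt(17)/4 - (sqrt(17)/4) = 0.
So G(x) = sqrt(3*x**2 + 5)/4.
Check: d/dx[sqrt(3*x**2 + 5)/4] = 3*x/(4*sqrt(3*x**2 + 5)) = G'(x).

G(x) = sqrt(3*x**2 + 5)/4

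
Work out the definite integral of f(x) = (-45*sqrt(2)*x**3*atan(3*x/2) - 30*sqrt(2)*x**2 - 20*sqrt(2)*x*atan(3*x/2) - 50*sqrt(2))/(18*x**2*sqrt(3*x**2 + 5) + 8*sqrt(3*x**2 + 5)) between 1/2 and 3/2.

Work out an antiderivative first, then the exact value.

Antiderivative: F(x) = -5*sqrt(2)*sqrt(3*x**2 + 5)*atan(3*x/2)/6; value = -5*sqrt(94)*atan(9/4)/12 + 5*sqrt(46)*atan(3/4)/12

Recognize the product-rule pattern: f = u'v + uv' with u = -5*sqrt(3*x**2/2 + 5/2)/3, v = atan(3*x/2), so integration by parts undoes it.
F(x) = -5*sqrt(2)*sqrt(3*x**2 + 5)*atan(3*x/2)/6 is an antiderivative of f.
Check: d/dx[-5*sqrt(2)*sqrt(3*x**2 + 5)*atan(3*x/2)/6] = (-45*sqrt(2)*x**3*atan(3*x/2) - 30*sqrt(2)*x**2 - 20*sqrt(2)*x*atan(3*x/2) - 50*sqrt(2))/(18*x**2*sqrt(3*x**2 + 5) + 8*sqrt(3*x**2 + 5)) = f(x).
F(3/2) = -5*sqrt(94)*atan(9/4)/12; F(1/2) = -5*sqrt(46)*atan(3/4)/12.
Integral = F(3/2) - F(1/2) = -5*sqrt(94)*atan(9/4)/12 + 5*sqrt(46)*atan(3/4)/12.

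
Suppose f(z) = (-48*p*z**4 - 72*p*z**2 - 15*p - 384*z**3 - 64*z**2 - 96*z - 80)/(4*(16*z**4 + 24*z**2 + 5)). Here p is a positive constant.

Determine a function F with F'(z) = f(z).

A first test for any F(z): its z-derivative must equal f(z) identically.
Check: d/dz[-3*p*z/4 - 3*log(2*z**2 + 5/2) - 2*atan(2*z)] = (-48*p*z**4 - 72*p*z**2 - 15*p - 384*z**3 - 64*z**2 - 96*z - 80)/(64*z**4 + 96*z**2 + 20), which equals f(z).

An antiderivative is F(z) = -3*p*z/4 - 3*log(2*z**2 + 5/2) - 2*atan(2*z).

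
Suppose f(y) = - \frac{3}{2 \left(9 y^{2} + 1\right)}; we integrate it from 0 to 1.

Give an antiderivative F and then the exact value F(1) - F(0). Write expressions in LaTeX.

Antiderivative: F(y) = - \frac{\operatorname{atan}{\left(3 y \right)}}{2}; value = - \frac{\operatorname{atan}{\left(3 \right)}}{2}

Whatever form F(y) takes, F'(y) = f(y) is non-negotiable.
F(y) = - \frac{\operatorname{atan}{\left(3 y \right)}}{2} is an antiderivative of f.
Check: d/dy[- \frac{\operatorname{atan}{\left(3 y \right)}}{2}] = - \frac{3}{18 y^{2} + 2}, which equals f(y).
F(1) = - \frac{\operatorname{atan}{\left(3 \right)}}{2}; F(0) = 0.
Integral = F(1) - F(0) = - \frac{\operatorname{atan}{\left(3 \right)}}{2}.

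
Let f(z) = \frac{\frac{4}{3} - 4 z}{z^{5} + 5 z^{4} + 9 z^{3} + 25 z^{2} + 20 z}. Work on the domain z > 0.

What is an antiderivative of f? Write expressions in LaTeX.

The denominator factors as 3 z \left(z + 1\right) \left(z + 4\right) \left(z^{2} + 5\right); partial fractions split f into directly integrable pieces: \frac{4 \left(38 z - 5\right)}{945 \left(z^{2} + 5\right)} + \frac{13}{189 \left(z + 4\right)} - \frac{8}{27 \left(z + 1\right)} + \frac{1}{15 z}.
Check: d/dz[\frac{\log{\left(z \right)}}{15} - \frac{8 \log{\left(z + 1 \right)}}{27} + \frac{13 \log{\left(z + 4 \right)}}{189} + \frac{76 \log{\left(z^{2} + 5 \right)}}{945} - \frac{4 \sqrt{5} \operatorname{atan}{\left(\frac{\sqrt{5} z}{5} \right)}}{945}] = \frac{4 - 12 z}{3 z^{5} + 15 z^{4} + 27 z^{3} + 75 z^{2} + 60 z}, which equals f(z).

An antiderivative is F(z) = \frac{\log{\left(z \right)}}{15} - \frac{8 \log{\left(z + 1 \right)}}{27} + \frac{13 \log{\left(z + 4 \right)}}{189} + \frac{76 \log{\left(z^{2} + 5 \right)}}{945} - \frac{4 \sqrt{5} \operatorname{atan}{\left(\frac{\sqrt{5} z}{5} \right)}}{945}.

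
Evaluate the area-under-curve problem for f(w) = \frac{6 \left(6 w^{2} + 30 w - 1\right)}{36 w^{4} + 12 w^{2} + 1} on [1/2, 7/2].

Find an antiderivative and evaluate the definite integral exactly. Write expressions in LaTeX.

Antiderivative: F(w) = \frac{- 6 w - 15}{6 w^{2} + 1}; value = \frac{5004}{745}

Recognize the product-rule pattern: f = u'v + uv' with u = \frac{1}{2 w^{2} + \frac{1}{3}}, v = - 2 w - 5, so integration by parts undoes it.
F(w) = \frac{- 6 w - 15}{6 w^{2} + 1} is an antiderivative of f.
Check: d/dw[\frac{- 6 w - 15}{6 w^{2} + 1}] = \frac{36 w^{2} + 180 w - 6}{36 w^{4} + 12 w^{2} + 1}, which equals f(w).
F(7/2) = - \frac{72}{149}; F(1/2) = - \frac{36}{5}.
Integral = F(7/2) - F(1/2) = \frac{5004}{745}.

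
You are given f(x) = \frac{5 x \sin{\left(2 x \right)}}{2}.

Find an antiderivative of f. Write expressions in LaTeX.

An antiderivative is F(x) = \frac{5 \left(- 2 x \cos{\left(2 x \right)} + \sin{\left(2 x \right)}\right)}{8}.

For F(x) to be correct the identity F'(x) - f(x) = 0 must hold.
Check: d/dx[\frac{5 \left(- 2 x \cos{\left(2 x \right)} + \sin{\left(2 x \right)}\right)}{8}] = \frac{5 x \sin{\left(2 x \right)}}{2} = f(x).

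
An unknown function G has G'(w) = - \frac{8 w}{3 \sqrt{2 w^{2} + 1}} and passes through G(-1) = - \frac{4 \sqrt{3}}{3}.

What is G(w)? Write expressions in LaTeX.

The substitution u = 2 w^{2} + 1 works: G'(w) is exactly (dG/du)*(du/dw) for that inner function.
A general antiderivative is - \frac{4 \sqrt{2 w^{2} + 1}}{3} + C.
The condition gives C = - \frac{4 \sqrt{3}}{3} - (- \frac{4 \sqrt{3}}{3}) = 0.
So G(w) = - \frac{4 \sqrt{2 w^{2} + 1}}{3}.
Check: d/dw[- \frac{4 \sqrt{2 w^{2} + 1}}{3}] = - \frac{8 w}{3 \sqrt{2 w^{2} + 1}} = G'(w).

G(w) = - \frac{4 \sqrt{2 w^{2} + 1}}{3}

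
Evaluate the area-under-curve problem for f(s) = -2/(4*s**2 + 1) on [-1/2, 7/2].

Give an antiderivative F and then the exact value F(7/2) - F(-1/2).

Whatever form F(s) takes, F'(s) = f(s) is non-negotiable.
F(s) = -atan(2*s) is an antiderivative of f.
Check: d/ds[-atan(2*s)] = -2/(4*s**2 + 1) = f(s).
F(7/2) = -atan(7); F(-1/2) = pi/4.
Integral = F(7/2) - F(-1/2) = -atan(7) - pi/4.

Antiderivative: F(s) = -atan(2*s); value = -atan(7) - pi/4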